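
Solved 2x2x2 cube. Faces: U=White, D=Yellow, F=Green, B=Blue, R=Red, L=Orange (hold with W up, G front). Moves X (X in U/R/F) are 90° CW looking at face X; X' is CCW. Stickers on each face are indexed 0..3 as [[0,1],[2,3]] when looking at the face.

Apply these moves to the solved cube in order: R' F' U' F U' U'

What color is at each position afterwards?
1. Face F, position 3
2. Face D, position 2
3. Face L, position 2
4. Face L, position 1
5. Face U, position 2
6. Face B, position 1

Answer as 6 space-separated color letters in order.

Answer: B Y O W R O

Derivation:
After move 1 (R'): R=RRRR U=WBWB F=GWGW D=YGYG B=YBYB
After move 2 (F'): F=WWGG U=WBRR R=GRYR D=OOYG L=OBOW
After move 3 (U'): U=BRWR F=OBGG R=WWYR B=GRYB L=YBOW
After move 4 (F): F=GOGB U=BRWB R=WWRR D=YWYG L=YOOO
After move 5 (U'): U=RBBW F=YOGB R=GORR B=WWYB L=GROO
After move 6 (U'): U=BWRB F=GRGB R=YORR B=GOYB L=WWOO
Query 1: F[3] = B
Query 2: D[2] = Y
Query 3: L[2] = O
Query 4: L[1] = W
Query 5: U[2] = R
Query 6: B[1] = O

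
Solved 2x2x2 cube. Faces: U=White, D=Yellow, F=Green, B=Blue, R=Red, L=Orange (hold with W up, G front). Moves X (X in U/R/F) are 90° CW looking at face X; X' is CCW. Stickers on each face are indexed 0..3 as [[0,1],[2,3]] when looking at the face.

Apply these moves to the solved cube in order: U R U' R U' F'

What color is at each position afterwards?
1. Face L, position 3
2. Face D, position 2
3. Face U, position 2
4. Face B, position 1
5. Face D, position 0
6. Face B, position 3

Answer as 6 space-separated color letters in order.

After move 1 (U): U=WWWW F=RRGG R=BBRR B=OOBB L=GGOO
After move 2 (R): R=RBRB U=WRWG F=RYGY D=YBYO B=WOWB
After move 3 (U'): U=RGWW F=GGGY R=RYRB B=RBWB L=WOOO
After move 4 (R): R=RRBY U=RGWY F=GBGO D=YWYR B=WBGB
After move 5 (U'): U=GYRW F=WOGO R=GBBY B=RRGB L=WBOO
After move 6 (F'): F=OOWG U=GYGB R=WBYY D=BOYR L=WWOR
Query 1: L[3] = R
Query 2: D[2] = Y
Query 3: U[2] = G
Query 4: B[1] = R
Query 5: D[0] = B
Query 6: B[3] = B

Answer: R Y G R B B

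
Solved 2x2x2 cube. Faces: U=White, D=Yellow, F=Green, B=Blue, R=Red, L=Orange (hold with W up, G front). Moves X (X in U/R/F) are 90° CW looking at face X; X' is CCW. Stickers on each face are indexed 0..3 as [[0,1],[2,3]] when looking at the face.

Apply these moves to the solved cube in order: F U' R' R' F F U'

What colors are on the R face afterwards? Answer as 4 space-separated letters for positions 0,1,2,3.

After move 1 (F): F=GGGG U=WWOO R=WRWR D=RRYY L=OYOY
After move 2 (U'): U=WOWO F=OYGG R=GGWR B=WRBB L=BBOY
After move 3 (R'): R=GRGW U=WBWW F=OOGO D=RYYG B=YRRB
After move 4 (R'): R=RWGG U=WRWY F=OBGW D=ROYO B=GRYB
After move 5 (F): F=GOWB U=WRYB R=WWYG D=GRYO L=BROO
After move 6 (F): F=WGBO U=WROR R=YWBG D=YWYO L=BGOR
After move 7 (U'): U=RRWO F=BGBO R=WGBG B=YWYB L=GROR
Query: R face = WGBG

Answer: W G B G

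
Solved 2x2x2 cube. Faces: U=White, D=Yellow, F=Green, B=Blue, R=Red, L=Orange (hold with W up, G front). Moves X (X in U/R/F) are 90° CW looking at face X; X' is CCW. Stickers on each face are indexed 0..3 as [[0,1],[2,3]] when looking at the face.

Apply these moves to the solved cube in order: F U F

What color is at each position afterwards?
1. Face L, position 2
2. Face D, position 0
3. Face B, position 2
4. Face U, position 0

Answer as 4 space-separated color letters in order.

Answer: O W B O

Derivation:
After move 1 (F): F=GGGG U=WWOO R=WRWR D=RRYY L=OYOY
After move 2 (U): U=OWOW F=WRGG R=BBWR B=OYBB L=GGOY
After move 3 (F): F=GWGR U=OWYG R=OBWR D=WBYY L=GROR
Query 1: L[2] = O
Query 2: D[0] = W
Query 3: B[2] = B
Query 4: U[0] = O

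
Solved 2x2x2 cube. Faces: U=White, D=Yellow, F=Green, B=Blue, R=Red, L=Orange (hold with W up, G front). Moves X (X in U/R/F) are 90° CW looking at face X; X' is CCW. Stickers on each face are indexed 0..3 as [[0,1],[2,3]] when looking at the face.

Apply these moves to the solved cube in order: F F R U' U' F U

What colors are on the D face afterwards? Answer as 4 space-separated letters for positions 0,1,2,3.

Answer: R O Y B

Derivation:
After move 1 (F): F=GGGG U=WWOO R=WRWR D=RRYY L=OYOY
After move 2 (F): F=GGGG U=WWYY R=OROR D=WWYY L=OROR
After move 3 (R): R=OORR U=WGYG F=GWGY D=WBYB B=YBWB
After move 4 (U'): U=GGWY F=ORGY R=GWRR B=OOWB L=YBOR
After move 5 (U'): U=GYGW F=YBGY R=ORRR B=GWWB L=OOOR
After move 6 (F): F=GYYB U=GYRO R=GRWR D=ROYB L=OWOB
After move 7 (U): U=RGOY F=GRYB R=GWWR B=OWWB L=GYOB
Query: D face = ROYB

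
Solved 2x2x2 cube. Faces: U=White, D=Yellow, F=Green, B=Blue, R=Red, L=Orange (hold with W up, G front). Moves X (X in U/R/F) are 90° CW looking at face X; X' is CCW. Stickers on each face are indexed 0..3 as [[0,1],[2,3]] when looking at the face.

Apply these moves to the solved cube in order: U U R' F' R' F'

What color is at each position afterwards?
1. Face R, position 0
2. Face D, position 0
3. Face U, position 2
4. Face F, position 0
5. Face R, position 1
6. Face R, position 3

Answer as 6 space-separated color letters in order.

Answer: W G R B R Y

Derivation:
After move 1 (U): U=WWWW F=RRGG R=BBRR B=OOBB L=GGOO
After move 2 (U): U=WWWW F=BBGG R=OORR B=GGBB L=RROO
After move 3 (R'): R=OROR U=WBWG F=BWGW D=YBYG B=YGYB
After move 4 (F'): F=WWBG U=WBOO R=BRYR D=ROYG L=RGOW
After move 5 (R'): R=RRBY U=WYOY F=WBBO D=RWYG B=GGOB
After move 6 (F'): F=BOWB U=WYRB R=WRRY D=GWYG L=RYOO
Query 1: R[0] = W
Query 2: D[0] = G
Query 3: U[2] = R
Query 4: F[0] = B
Query 5: R[1] = R
Query 6: R[3] = Y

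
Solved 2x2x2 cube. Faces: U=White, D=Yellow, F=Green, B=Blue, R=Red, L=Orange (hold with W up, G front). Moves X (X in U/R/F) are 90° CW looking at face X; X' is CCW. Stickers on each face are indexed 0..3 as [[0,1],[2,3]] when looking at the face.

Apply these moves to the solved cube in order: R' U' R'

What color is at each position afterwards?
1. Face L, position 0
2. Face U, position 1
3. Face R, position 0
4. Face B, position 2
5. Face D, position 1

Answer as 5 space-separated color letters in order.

Answer: Y Y W G O

Derivation:
After move 1 (R'): R=RRRR U=WBWB F=GWGW D=YGYG B=YBYB
After move 2 (U'): U=BBWW F=OOGW R=GWRR B=RRYB L=YBOO
After move 3 (R'): R=WRGR U=BYWR F=OBGW D=YOYW B=GRGB
Query 1: L[0] = Y
Query 2: U[1] = Y
Query 3: R[0] = W
Query 4: B[2] = G
Query 5: D[1] = O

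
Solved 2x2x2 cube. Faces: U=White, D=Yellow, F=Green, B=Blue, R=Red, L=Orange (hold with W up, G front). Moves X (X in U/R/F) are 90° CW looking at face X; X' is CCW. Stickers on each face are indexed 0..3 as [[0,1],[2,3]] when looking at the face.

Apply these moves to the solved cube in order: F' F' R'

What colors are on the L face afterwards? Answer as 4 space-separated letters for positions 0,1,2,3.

After move 1 (F'): F=GGGG U=WWRR R=YRYR D=OOYY L=OWOW
After move 2 (F'): F=GGGG U=WWYY R=OROR D=WWYY L=OROR
After move 3 (R'): R=RROO U=WBYB F=GWGY D=WGYG B=YBWB
Query: L face = OROR

Answer: O R O R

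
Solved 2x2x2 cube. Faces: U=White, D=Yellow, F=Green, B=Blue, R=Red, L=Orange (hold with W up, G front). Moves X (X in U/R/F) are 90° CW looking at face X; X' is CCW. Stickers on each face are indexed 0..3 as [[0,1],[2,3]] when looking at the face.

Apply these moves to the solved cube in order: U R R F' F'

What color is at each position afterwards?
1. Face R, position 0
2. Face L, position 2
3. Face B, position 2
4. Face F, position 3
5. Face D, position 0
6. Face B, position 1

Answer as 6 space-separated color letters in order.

After move 1 (U): U=WWWW F=RRGG R=BBRR B=OOBB L=GGOO
After move 2 (R): R=RBRB U=WRWG F=RYGY D=YBYO B=WOWB
After move 3 (R): R=RRBB U=WYWY F=RBGO D=YWYW B=GORB
After move 4 (F'): F=BORG U=WYRB R=WRYB D=GOYW L=GYOW
After move 5 (F'): F=OGBR U=WYWY R=ORGB D=YWYW L=GBOR
Query 1: R[0] = O
Query 2: L[2] = O
Query 3: B[2] = R
Query 4: F[3] = R
Query 5: D[0] = Y
Query 6: B[1] = O

Answer: O O R R Y O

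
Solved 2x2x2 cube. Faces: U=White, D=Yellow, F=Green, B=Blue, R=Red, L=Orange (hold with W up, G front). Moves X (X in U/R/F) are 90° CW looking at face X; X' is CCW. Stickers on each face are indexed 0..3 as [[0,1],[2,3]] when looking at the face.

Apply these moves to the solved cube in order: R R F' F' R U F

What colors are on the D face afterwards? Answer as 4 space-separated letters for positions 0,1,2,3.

After move 1 (R): R=RRRR U=WGWG F=GYGY D=YBYB B=WBWB
After move 2 (R): R=RRRR U=WYWY F=GBGB D=YWYW B=GBGB
After move 3 (F'): F=BBGG U=WYRR R=WRYR D=OOYW L=OYOW
After move 4 (F'): F=BGBG U=WYWY R=OROR D=YWYW L=OROR
After move 5 (R): R=OORR U=WGWG F=BWBW D=YGYG B=YBYB
After move 6 (U): U=WWGG F=OOBW R=YBRR B=ORYB L=BWOR
After move 7 (F): F=BOWO U=WWRW R=GBGR D=RYYG L=BYOG
Query: D face = RYYG

Answer: R Y Y G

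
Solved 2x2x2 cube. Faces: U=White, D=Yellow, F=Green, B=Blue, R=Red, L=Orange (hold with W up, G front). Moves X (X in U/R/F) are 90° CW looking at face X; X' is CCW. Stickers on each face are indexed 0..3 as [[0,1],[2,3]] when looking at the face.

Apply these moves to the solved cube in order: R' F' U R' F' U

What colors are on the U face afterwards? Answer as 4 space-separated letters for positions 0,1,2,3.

After move 1 (R'): R=RRRR U=WBWB F=GWGW D=YGYG B=YBYB
After move 2 (F'): F=WWGG U=WBRR R=GRYR D=OOYG L=OBOW
After move 3 (U): U=RWRB F=GRGG R=YBYR B=OBYB L=WWOW
After move 4 (R'): R=BRYY U=RYRO F=GWGB D=ORYG B=GBOB
After move 5 (F'): F=WBGG U=RYBY R=RROY D=WWYG L=WOOR
After move 6 (U): U=BRYY F=RRGG R=GBOY B=WOOB L=WBOR
Query: U face = BRYY

Answer: B R Y Y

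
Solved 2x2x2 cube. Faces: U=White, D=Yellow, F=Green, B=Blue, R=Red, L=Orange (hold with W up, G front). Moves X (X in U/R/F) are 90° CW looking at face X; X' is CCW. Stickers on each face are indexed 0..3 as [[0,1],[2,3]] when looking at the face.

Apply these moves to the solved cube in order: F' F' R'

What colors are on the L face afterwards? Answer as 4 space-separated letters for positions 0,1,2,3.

Answer: O R O R

Derivation:
After move 1 (F'): F=GGGG U=WWRR R=YRYR D=OOYY L=OWOW
After move 2 (F'): F=GGGG U=WWYY R=OROR D=WWYY L=OROR
After move 3 (R'): R=RROO U=WBYB F=GWGY D=WGYG B=YBWB
Query: L face = OROR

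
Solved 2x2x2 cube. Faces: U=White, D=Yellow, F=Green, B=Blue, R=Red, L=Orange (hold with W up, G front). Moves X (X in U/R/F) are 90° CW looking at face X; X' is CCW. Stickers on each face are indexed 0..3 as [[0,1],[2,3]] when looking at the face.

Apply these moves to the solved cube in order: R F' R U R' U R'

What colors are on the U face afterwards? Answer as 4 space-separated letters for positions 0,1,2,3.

Answer: G W O Y

Derivation:
After move 1 (R): R=RRRR U=WGWG F=GYGY D=YBYB B=WBWB
After move 2 (F'): F=YYGG U=WGRR R=BRYR D=OOYB L=OGOW
After move 3 (R): R=YBRR U=WYRG F=YOGB D=OWYW B=RBGB
After move 4 (U): U=RWGY F=YBGB R=RBRR B=OGGB L=YOOW
After move 5 (R'): R=BRRR U=RGGO F=YWGY D=OBYB B=WGWB
After move 6 (U): U=GROG F=BRGY R=WGRR B=YOWB L=YWOW
After move 7 (R'): R=GRWR U=GWOY F=BRGG D=ORYY B=BOBB
Query: U face = GWOY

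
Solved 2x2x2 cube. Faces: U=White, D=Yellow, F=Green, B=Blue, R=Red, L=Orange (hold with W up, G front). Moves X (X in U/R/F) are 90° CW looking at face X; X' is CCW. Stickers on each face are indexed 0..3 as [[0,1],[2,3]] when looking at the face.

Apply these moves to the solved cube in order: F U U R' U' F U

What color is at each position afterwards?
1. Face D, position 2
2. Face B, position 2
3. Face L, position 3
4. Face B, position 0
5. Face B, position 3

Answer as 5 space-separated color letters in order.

Answer: Y R B Y B

Derivation:
After move 1 (F): F=GGGG U=WWOO R=WRWR D=RRYY L=OYOY
After move 2 (U): U=OWOW F=WRGG R=BBWR B=OYBB L=GGOY
After move 3 (U): U=OOWW F=BBGG R=OYWR B=GGBB L=WROY
After move 4 (R'): R=YROW U=OBWG F=BOGW D=RBYG B=YGRB
After move 5 (U'): U=BGOW F=WRGW R=BOOW B=YRRB L=YGOY
After move 6 (F): F=GWWR U=BGYG R=OOWW D=OBYG L=YROB
After move 7 (U): U=YBGG F=OOWR R=YRWW B=YRRB L=GWOB
Query 1: D[2] = Y
Query 2: B[2] = R
Query 3: L[3] = B
Query 4: B[0] = Y
Query 5: B[3] = B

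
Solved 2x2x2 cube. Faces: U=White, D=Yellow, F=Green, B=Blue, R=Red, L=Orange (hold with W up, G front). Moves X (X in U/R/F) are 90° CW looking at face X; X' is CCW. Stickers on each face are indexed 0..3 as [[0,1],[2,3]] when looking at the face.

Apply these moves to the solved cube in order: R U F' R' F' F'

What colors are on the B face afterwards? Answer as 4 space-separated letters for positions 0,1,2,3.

Answer: B O O B

Derivation:
After move 1 (R): R=RRRR U=WGWG F=GYGY D=YBYB B=WBWB
After move 2 (U): U=WWGG F=RRGY R=WBRR B=OOWB L=GYOO
After move 3 (F'): F=RYRG U=WWWR R=BBYR D=YOYB L=GGOG
After move 4 (R'): R=BRBY U=WWWO F=RWRR D=YYYG B=BOOB
After move 5 (F'): F=WRRR U=WWBB R=YRYY D=GGYG L=GOOW
After move 6 (F'): F=RRWR U=WWYY R=GRGY D=OWYG L=GBOB
Query: B face = BOOB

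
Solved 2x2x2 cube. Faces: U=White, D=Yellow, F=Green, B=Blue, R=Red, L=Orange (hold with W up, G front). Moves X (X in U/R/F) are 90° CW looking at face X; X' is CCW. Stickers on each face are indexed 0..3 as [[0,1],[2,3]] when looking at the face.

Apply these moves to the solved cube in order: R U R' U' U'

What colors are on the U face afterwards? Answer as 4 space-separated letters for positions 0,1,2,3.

After move 1 (R): R=RRRR U=WGWG F=GYGY D=YBYB B=WBWB
After move 2 (U): U=WWGG F=RRGY R=WBRR B=OOWB L=GYOO
After move 3 (R'): R=BRWR U=WWGO F=RWGG D=YRYY B=BOBB
After move 4 (U'): U=WOWG F=GYGG R=RWWR B=BRBB L=BOOO
After move 5 (U'): U=OGWW F=BOGG R=GYWR B=RWBB L=BROO
Query: U face = OGWW

Answer: O G W W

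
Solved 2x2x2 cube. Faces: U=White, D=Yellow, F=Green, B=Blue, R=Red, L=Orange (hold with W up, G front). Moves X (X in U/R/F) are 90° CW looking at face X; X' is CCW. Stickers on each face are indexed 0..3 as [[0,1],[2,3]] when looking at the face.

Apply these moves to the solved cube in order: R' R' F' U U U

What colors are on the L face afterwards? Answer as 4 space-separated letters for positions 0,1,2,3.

Answer: G B O W

Derivation:
After move 1 (R'): R=RRRR U=WBWB F=GWGW D=YGYG B=YBYB
After move 2 (R'): R=RRRR U=WYWY F=GBGB D=YWYW B=GBGB
After move 3 (F'): F=BBGG U=WYRR R=WRYR D=OOYW L=OYOW
After move 4 (U): U=RWRY F=WRGG R=GBYR B=OYGB L=BBOW
After move 5 (U): U=RRYW F=GBGG R=OYYR B=BBGB L=WROW
After move 6 (U): U=YRWR F=OYGG R=BBYR B=WRGB L=GBOW
Query: L face = GBOW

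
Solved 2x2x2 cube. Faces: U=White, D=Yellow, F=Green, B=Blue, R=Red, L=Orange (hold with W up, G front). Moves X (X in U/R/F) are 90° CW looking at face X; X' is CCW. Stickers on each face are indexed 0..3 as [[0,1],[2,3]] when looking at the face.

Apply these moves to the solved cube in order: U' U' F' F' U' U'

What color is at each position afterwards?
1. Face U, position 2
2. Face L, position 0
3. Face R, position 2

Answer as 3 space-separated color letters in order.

Answer: W O R

Derivation:
After move 1 (U'): U=WWWW F=OOGG R=GGRR B=RRBB L=BBOO
After move 2 (U'): U=WWWW F=BBGG R=OORR B=GGBB L=RROO
After move 3 (F'): F=BGBG U=WWOR R=YOYR D=ROYY L=RWOW
After move 4 (F'): F=GGBB U=WWYY R=OORR D=WWYY L=RROO
After move 5 (U'): U=WYWY F=RRBB R=GGRR B=OOBB L=GGOO
After move 6 (U'): U=YYWW F=GGBB R=RRRR B=GGBB L=OOOO
Query 1: U[2] = W
Query 2: L[0] = O
Query 3: R[2] = R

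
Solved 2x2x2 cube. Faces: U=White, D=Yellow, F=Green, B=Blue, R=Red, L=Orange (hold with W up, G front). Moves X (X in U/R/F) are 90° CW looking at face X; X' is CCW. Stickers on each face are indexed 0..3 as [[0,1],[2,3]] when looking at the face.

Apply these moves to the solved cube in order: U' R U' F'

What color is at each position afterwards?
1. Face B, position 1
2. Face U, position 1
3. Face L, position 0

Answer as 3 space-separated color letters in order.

Answer: G G W

Derivation:
After move 1 (U'): U=WWWW F=OOGG R=GGRR B=RRBB L=BBOO
After move 2 (R): R=RGRG U=WOWG F=OYGY D=YBYR B=WRWB
After move 3 (U'): U=OGWW F=BBGY R=OYRG B=RGWB L=WROO
After move 4 (F'): F=BYBG U=OGOR R=BYYG D=ROYR L=WWOW
Query 1: B[1] = G
Query 2: U[1] = G
Query 3: L[0] = W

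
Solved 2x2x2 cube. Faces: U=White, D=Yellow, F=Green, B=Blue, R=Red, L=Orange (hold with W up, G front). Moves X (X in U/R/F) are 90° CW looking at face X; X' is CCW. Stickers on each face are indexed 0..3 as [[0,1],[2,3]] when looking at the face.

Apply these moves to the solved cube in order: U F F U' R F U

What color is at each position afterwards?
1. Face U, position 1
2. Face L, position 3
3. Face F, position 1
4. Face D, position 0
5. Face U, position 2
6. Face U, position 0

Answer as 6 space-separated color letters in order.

Answer: W B G R O B

Derivation:
After move 1 (U): U=WWWW F=RRGG R=BBRR B=OOBB L=GGOO
After move 2 (F): F=GRGR U=WWOG R=WBWR D=RBYY L=GYOY
After move 3 (F): F=GGRR U=WWYY R=OBGR D=WWYY L=GROB
After move 4 (U'): U=WYWY F=GRRR R=GGGR B=OBBB L=OOOB
After move 5 (R): R=GGRG U=WRWR F=GWRY D=WBYO B=YBYB
After move 6 (F): F=RGYW U=WRBO R=WGRG D=RGYO L=OWOB
After move 7 (U): U=BWOR F=WGYW R=YBRG B=OWYB L=RGOB
Query 1: U[1] = W
Query 2: L[3] = B
Query 3: F[1] = G
Query 4: D[0] = R
Query 5: U[2] = O
Query 6: U[0] = B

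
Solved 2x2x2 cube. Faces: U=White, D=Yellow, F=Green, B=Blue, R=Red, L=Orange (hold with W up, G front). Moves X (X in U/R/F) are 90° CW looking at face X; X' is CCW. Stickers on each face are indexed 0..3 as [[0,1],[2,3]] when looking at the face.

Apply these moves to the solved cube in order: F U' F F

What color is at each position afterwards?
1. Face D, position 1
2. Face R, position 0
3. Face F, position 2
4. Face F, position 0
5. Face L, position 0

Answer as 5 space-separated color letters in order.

After move 1 (F): F=GGGG U=WWOO R=WRWR D=RRYY L=OYOY
After move 2 (U'): U=WOWO F=OYGG R=GGWR B=WRBB L=BBOY
After move 3 (F): F=GOGY U=WOYB R=WGOR D=WGYY L=BROR
After move 4 (F): F=GGYO U=WORR R=YGBR D=OWYY L=BWOG
Query 1: D[1] = W
Query 2: R[0] = Y
Query 3: F[2] = Y
Query 4: F[0] = G
Query 5: L[0] = B

Answer: W Y Y G B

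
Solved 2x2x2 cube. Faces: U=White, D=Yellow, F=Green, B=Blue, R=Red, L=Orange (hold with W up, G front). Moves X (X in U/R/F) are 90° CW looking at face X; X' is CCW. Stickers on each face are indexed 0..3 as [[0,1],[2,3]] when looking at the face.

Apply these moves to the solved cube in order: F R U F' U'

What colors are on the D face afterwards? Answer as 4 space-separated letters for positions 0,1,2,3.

After move 1 (F): F=GGGG U=WWOO R=WRWR D=RRYY L=OYOY
After move 2 (R): R=WWRR U=WGOG F=GRGY D=RBYB B=OBWB
After move 3 (U): U=OWGG F=WWGY R=OBRR B=OYWB L=GROY
After move 4 (F'): F=WYWG U=OWOR R=BBRR D=RYYB L=GGOG
After move 5 (U'): U=WROO F=GGWG R=WYRR B=BBWB L=OYOG
Query: D face = RYYB

Answer: R Y Y B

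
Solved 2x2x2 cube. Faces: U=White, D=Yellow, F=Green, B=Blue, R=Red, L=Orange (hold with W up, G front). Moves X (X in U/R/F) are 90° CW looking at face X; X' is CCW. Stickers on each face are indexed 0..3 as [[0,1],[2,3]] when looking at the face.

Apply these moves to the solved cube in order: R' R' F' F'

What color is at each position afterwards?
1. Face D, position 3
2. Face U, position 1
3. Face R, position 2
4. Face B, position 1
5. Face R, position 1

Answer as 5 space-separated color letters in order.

After move 1 (R'): R=RRRR U=WBWB F=GWGW D=YGYG B=YBYB
After move 2 (R'): R=RRRR U=WYWY F=GBGB D=YWYW B=GBGB
After move 3 (F'): F=BBGG U=WYRR R=WRYR D=OOYW L=OYOW
After move 4 (F'): F=BGBG U=WYWY R=OROR D=YWYW L=OROR
Query 1: D[3] = W
Query 2: U[1] = Y
Query 3: R[2] = O
Query 4: B[1] = B
Query 5: R[1] = R

Answer: W Y O B R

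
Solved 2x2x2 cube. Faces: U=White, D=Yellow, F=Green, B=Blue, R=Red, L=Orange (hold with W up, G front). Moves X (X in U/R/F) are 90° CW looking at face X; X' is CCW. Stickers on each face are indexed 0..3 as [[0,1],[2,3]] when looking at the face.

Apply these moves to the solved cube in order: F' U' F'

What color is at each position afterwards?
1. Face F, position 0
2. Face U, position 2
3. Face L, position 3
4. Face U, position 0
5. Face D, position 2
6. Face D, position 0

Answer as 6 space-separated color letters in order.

After move 1 (F'): F=GGGG U=WWRR R=YRYR D=OOYY L=OWOW
After move 2 (U'): U=WRWR F=OWGG R=GGYR B=YRBB L=BBOW
After move 3 (F'): F=WGOG U=WRGY R=OGOR D=BWYY L=BROW
Query 1: F[0] = W
Query 2: U[2] = G
Query 3: L[3] = W
Query 4: U[0] = W
Query 5: D[2] = Y
Query 6: D[0] = B

Answer: W G W W Y B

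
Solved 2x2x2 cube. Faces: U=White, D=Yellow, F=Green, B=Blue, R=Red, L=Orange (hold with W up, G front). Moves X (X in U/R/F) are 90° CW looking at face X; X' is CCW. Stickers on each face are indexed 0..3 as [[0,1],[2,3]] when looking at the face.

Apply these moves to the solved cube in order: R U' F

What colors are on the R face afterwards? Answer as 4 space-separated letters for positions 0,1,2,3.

Answer: W Y W R

Derivation:
After move 1 (R): R=RRRR U=WGWG F=GYGY D=YBYB B=WBWB
After move 2 (U'): U=GGWW F=OOGY R=GYRR B=RRWB L=WBOO
After move 3 (F): F=GOYO U=GGOB R=WYWR D=RGYB L=WYOB
Query: R face = WYWR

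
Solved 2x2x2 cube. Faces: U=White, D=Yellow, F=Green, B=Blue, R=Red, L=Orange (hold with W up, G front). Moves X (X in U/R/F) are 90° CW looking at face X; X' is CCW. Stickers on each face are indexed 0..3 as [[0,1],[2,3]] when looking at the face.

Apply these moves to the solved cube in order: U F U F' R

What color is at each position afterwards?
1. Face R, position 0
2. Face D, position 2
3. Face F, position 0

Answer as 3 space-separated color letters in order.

After move 1 (U): U=WWWW F=RRGG R=BBRR B=OOBB L=GGOO
After move 2 (F): F=GRGR U=WWOG R=WBWR D=RBYY L=GYOY
After move 3 (U): U=OWGW F=WBGR R=OOWR B=GYBB L=GROY
After move 4 (F'): F=BRWG U=OWOW R=BORR D=RYYY L=GWOG
After move 5 (R): R=RBRO U=OROG F=BYWY D=RBYG B=WYWB
Query 1: R[0] = R
Query 2: D[2] = Y
Query 3: F[0] = B

Answer: R Y B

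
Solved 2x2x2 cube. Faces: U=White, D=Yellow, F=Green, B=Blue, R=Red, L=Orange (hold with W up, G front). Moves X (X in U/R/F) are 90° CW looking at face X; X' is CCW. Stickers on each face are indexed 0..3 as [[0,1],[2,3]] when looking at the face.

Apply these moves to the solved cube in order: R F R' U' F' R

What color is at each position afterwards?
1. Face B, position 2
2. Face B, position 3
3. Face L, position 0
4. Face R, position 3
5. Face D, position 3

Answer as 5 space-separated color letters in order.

After move 1 (R): R=RRRR U=WGWG F=GYGY D=YBYB B=WBWB
After move 2 (F): F=GGYY U=WGOO R=WRGR D=RRYB L=OYOB
After move 3 (R'): R=RRWG U=WWOW F=GGYO D=RGYY B=BBRB
After move 4 (U'): U=WWWO F=OYYO R=GGWG B=RRRB L=BBOB
After move 5 (F'): F=YOOY U=WWGW R=GGRG D=BBYY L=BOOW
After move 6 (R): R=RGGG U=WOGY F=YBOY D=BRYR B=WRWB
Query 1: B[2] = W
Query 2: B[3] = B
Query 3: L[0] = B
Query 4: R[3] = G
Query 5: D[3] = R

Answer: W B B G R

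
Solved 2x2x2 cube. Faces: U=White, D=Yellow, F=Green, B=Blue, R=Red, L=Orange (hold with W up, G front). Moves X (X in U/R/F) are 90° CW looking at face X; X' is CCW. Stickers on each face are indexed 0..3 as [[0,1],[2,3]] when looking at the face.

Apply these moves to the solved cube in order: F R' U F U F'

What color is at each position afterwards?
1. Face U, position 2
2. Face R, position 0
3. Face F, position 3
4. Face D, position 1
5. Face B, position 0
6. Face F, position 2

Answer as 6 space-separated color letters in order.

After move 1 (F): F=GGGG U=WWOO R=WRWR D=RRYY L=OYOY
After move 2 (R'): R=RRWW U=WBOB F=GWGO D=RGYG B=YBRB
After move 3 (U): U=OWBB F=RRGO R=YBWW B=OYRB L=GWOY
After move 4 (F): F=GROR U=OWYW R=BBBW D=WYYG L=GROG
After move 5 (U): U=YOWW F=BBOR R=OYBW B=GRRB L=GROG
After move 6 (F'): F=BRBO U=YOOB R=YYWW D=RGYG L=GWOW
Query 1: U[2] = O
Query 2: R[0] = Y
Query 3: F[3] = O
Query 4: D[1] = G
Query 5: B[0] = G
Query 6: F[2] = B

Answer: O Y O G G B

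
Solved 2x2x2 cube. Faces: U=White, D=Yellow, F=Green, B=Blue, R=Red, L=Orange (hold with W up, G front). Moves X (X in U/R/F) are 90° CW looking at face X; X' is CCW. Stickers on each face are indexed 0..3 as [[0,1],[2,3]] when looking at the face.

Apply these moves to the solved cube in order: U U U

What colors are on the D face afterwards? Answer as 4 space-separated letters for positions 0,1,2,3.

After move 1 (U): U=WWWW F=RRGG R=BBRR B=OOBB L=GGOO
After move 2 (U): U=WWWW F=BBGG R=OORR B=GGBB L=RROO
After move 3 (U): U=WWWW F=OOGG R=GGRR B=RRBB L=BBOO
Query: D face = YYYY

Answer: Y Y Y Y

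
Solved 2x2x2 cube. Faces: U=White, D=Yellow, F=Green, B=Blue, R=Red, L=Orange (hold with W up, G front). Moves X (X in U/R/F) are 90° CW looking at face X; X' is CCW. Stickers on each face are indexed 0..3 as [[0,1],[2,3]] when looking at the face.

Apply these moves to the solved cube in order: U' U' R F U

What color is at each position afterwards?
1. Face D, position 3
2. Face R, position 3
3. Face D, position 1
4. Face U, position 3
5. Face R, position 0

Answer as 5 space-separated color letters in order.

After move 1 (U'): U=WWWW F=OOGG R=GGRR B=RRBB L=BBOO
After move 2 (U'): U=WWWW F=BBGG R=OORR B=GGBB L=RROO
After move 3 (R): R=RORO U=WBWG F=BYGY D=YBYG B=WGWB
After move 4 (F): F=GBYY U=WBOR R=WOGO D=RRYG L=RYOB
After move 5 (U): U=OWRB F=WOYY R=WGGO B=RYWB L=GBOB
Query 1: D[3] = G
Query 2: R[3] = O
Query 3: D[1] = R
Query 4: U[3] = B
Query 5: R[0] = W

Answer: G O R B W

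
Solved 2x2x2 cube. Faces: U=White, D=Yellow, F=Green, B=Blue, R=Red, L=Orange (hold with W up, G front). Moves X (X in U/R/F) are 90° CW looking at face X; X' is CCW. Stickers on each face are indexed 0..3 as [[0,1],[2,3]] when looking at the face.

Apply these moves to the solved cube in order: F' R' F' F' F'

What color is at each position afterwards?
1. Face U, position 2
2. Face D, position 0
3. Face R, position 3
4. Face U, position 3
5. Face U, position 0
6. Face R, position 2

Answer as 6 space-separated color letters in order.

After move 1 (F'): F=GGGG U=WWRR R=YRYR D=OOYY L=OWOW
After move 2 (R'): R=RRYY U=WBRB F=GWGR D=OGYG B=YBOB
After move 3 (F'): F=WRGG U=WBRY R=GROY D=WWYG L=OBOR
After move 4 (F'): F=RGWG U=WBGO R=WRWY D=BRYG L=OYOR
After move 5 (F'): F=GGRW U=WBWW R=RRBY D=YRYG L=OOOG
Query 1: U[2] = W
Query 2: D[0] = Y
Query 3: R[3] = Y
Query 4: U[3] = W
Query 5: U[0] = W
Query 6: R[2] = B

Answer: W Y Y W W B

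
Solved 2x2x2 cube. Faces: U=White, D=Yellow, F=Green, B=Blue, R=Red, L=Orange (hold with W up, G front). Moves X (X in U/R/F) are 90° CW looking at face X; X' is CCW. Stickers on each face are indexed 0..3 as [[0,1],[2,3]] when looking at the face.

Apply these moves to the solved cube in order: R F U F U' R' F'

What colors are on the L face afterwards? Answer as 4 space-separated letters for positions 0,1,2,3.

After move 1 (R): R=RRRR U=WGWG F=GYGY D=YBYB B=WBWB
After move 2 (F): F=GGYY U=WGOO R=WRGR D=RRYB L=OYOB
After move 3 (U): U=OWOG F=WRYY R=WBGR B=OYWB L=GGOB
After move 4 (F): F=YWYR U=OWBG R=OBGR D=GWYB L=GROR
After move 5 (U'): U=WGOB F=GRYR R=YWGR B=OBWB L=OYOR
After move 6 (R'): R=WRYG U=WWOO F=GGYB D=GRYR B=BBWB
After move 7 (F'): F=GBGY U=WWWY R=RRGG D=YRYR L=OOOO
Query: L face = OOOO

Answer: O O O O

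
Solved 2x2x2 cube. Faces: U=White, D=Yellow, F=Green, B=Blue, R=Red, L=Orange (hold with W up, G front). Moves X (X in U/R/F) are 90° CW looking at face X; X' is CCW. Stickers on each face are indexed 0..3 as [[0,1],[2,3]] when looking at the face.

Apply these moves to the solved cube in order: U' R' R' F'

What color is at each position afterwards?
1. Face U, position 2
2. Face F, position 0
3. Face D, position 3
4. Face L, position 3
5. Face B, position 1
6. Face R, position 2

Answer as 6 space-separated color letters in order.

After move 1 (U'): U=WWWW F=OOGG R=GGRR B=RRBB L=BBOO
After move 2 (R'): R=GRGR U=WBWR F=OWGW D=YOYG B=YRYB
After move 3 (R'): R=RRGG U=WYWY F=OBGR D=YWYW B=GROB
After move 4 (F'): F=BROG U=WYRG R=WRYG D=BOYW L=BYOW
Query 1: U[2] = R
Query 2: F[0] = B
Query 3: D[3] = W
Query 4: L[3] = W
Query 5: B[1] = R
Query 6: R[2] = Y

Answer: R B W W R Y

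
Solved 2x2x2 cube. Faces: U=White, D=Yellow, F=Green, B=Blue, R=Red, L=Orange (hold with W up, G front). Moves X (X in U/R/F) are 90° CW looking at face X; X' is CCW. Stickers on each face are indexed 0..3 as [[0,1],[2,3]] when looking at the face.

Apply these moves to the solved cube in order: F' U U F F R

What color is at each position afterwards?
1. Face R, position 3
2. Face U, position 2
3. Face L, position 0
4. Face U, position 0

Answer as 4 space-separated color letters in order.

After move 1 (F'): F=GGGG U=WWRR R=YRYR D=OOYY L=OWOW
After move 2 (U): U=RWRW F=YRGG R=BBYR B=OWBB L=GGOW
After move 3 (U): U=RRWW F=BBGG R=OWYR B=GGBB L=YROW
After move 4 (F): F=GBGB U=RRWR R=WWWR D=YOYY L=YOOO
After move 5 (F): F=GGBB U=RROO R=WWRR D=WWYY L=YYOO
After move 6 (R): R=RWRW U=RGOB F=GWBY D=WBYG B=OGRB
Query 1: R[3] = W
Query 2: U[2] = O
Query 3: L[0] = Y
Query 4: U[0] = R

Answer: W O Y R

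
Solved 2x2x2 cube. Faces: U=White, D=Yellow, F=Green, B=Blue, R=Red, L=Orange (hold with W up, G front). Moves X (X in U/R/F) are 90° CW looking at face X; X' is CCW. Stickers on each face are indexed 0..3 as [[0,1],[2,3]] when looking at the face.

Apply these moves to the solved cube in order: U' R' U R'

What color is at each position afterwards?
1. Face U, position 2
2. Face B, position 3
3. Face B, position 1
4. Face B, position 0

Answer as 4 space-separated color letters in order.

Answer: R B B G

Derivation:
After move 1 (U'): U=WWWW F=OOGG R=GGRR B=RRBB L=BBOO
After move 2 (R'): R=GRGR U=WBWR F=OWGW D=YOYG B=YRYB
After move 3 (U): U=WWRB F=GRGW R=YRGR B=BBYB L=OWOO
After move 4 (R'): R=RRYG U=WYRB F=GWGB D=YRYW B=GBOB
Query 1: U[2] = R
Query 2: B[3] = B
Query 3: B[1] = B
Query 4: B[0] = G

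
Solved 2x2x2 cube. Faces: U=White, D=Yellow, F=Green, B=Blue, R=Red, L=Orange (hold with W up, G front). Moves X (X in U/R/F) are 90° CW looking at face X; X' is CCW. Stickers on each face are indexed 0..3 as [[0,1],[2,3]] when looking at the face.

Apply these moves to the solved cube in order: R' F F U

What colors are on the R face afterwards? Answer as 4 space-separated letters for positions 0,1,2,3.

After move 1 (R'): R=RRRR U=WBWB F=GWGW D=YGYG B=YBYB
After move 2 (F): F=GGWW U=WBOO R=WRBR D=RRYG L=OYOG
After move 3 (F): F=WGWG U=WBGY R=OROR D=BWYG L=OROR
After move 4 (U): U=GWYB F=ORWG R=YBOR B=ORYB L=WGOR
Query: R face = YBOR

Answer: Y B O R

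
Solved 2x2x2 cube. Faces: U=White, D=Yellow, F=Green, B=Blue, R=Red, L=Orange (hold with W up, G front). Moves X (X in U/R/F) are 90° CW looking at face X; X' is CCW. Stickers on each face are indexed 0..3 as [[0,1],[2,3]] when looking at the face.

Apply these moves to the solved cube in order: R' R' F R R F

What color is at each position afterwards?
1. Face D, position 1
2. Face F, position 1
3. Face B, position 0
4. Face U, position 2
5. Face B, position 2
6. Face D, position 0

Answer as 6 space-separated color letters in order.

Answer: R G B W G R

Derivation:
After move 1 (R'): R=RRRR U=WBWB F=GWGW D=YGYG B=YBYB
After move 2 (R'): R=RRRR U=WYWY F=GBGB D=YWYW B=GBGB
After move 3 (F): F=GGBB U=WYOO R=WRYR D=RRYW L=OYOW
After move 4 (R): R=YWRR U=WGOB F=GRBW D=RGYG B=OBYB
After move 5 (R): R=RYRW U=WROW F=GGBG D=RYYO B=BBGB
After move 6 (F): F=BGGG U=WRWY R=OYWW D=RRYO L=OROY
Query 1: D[1] = R
Query 2: F[1] = G
Query 3: B[0] = B
Query 4: U[2] = W
Query 5: B[2] = G
Query 6: D[0] = R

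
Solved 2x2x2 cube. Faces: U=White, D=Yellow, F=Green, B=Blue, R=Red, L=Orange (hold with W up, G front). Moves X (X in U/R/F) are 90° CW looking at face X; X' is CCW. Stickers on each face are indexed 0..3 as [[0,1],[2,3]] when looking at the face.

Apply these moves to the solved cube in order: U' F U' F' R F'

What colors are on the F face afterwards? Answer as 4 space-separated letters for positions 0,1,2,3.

Answer: Y Y Y B

Derivation:
After move 1 (U'): U=WWWW F=OOGG R=GGRR B=RRBB L=BBOO
After move 2 (F): F=GOGO U=WWOB R=WGWR D=RGYY L=BYOY
After move 3 (U'): U=WBWO F=BYGO R=GOWR B=WGBB L=RROY
After move 4 (F'): F=YOBG U=WBGW R=GORR D=RYYY L=ROOW
After move 5 (R): R=RGRO U=WOGG F=YYBY D=RBYW B=WGBB
After move 6 (F'): F=YYYB U=WORR R=BGRO D=OWYW L=RGOG
Query: F face = YYYB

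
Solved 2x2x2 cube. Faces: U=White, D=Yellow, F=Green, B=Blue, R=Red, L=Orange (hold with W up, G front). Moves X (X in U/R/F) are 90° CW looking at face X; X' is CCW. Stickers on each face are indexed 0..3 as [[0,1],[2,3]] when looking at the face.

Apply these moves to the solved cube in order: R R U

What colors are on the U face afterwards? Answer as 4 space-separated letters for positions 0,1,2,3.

Answer: W W Y Y

Derivation:
After move 1 (R): R=RRRR U=WGWG F=GYGY D=YBYB B=WBWB
After move 2 (R): R=RRRR U=WYWY F=GBGB D=YWYW B=GBGB
After move 3 (U): U=WWYY F=RRGB R=GBRR B=OOGB L=GBOO
Query: U face = WWYY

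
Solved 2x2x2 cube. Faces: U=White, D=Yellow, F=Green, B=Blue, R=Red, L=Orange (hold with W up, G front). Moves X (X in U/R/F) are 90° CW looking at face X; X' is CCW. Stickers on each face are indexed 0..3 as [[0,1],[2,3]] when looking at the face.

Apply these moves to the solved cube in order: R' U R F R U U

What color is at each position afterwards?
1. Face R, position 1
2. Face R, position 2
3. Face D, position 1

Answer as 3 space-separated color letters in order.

After move 1 (R'): R=RRRR U=WBWB F=GWGW D=YGYG B=YBYB
After move 2 (U): U=WWBB F=RRGW R=YBRR B=OOYB L=GWOO
After move 3 (R): R=RYRB U=WRBW F=RGGG D=YYYO B=BOWB
After move 4 (F): F=GRGG U=WROW R=BYWB D=RRYO L=GYOY
After move 5 (R): R=WBBY U=WROG F=GRGO D=RWYB B=WORB
After move 6 (U): U=OWGR F=WBGO R=WOBY B=GYRB L=GROY
After move 7 (U): U=GORW F=WOGO R=GYBY B=GRRB L=WBOY
Query 1: R[1] = Y
Query 2: R[2] = B
Query 3: D[1] = W

Answer: Y B W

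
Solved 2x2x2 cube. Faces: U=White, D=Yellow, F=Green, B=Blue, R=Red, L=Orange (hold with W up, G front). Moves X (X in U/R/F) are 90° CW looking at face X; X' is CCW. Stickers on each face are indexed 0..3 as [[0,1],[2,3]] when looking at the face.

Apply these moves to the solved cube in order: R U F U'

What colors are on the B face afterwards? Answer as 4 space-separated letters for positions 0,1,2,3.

After move 1 (R): R=RRRR U=WGWG F=GYGY D=YBYB B=WBWB
After move 2 (U): U=WWGG F=RRGY R=WBRR B=OOWB L=GYOO
After move 3 (F): F=GRYR U=WWOY R=GBGR D=RWYB L=GYOB
After move 4 (U'): U=WYWO F=GYYR R=GRGR B=GBWB L=OOOB
Query: B face = GBWB

Answer: G B W B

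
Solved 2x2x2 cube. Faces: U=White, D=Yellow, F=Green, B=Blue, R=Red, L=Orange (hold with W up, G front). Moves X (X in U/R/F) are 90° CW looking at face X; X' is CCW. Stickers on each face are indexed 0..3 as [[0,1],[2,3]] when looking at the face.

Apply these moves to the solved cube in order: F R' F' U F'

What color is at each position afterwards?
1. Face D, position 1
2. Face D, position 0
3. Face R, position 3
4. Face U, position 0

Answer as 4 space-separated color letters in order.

Answer: O O W R

Derivation:
After move 1 (F): F=GGGG U=WWOO R=WRWR D=RRYY L=OYOY
After move 2 (R'): R=RRWW U=WBOB F=GWGO D=RGYG B=YBRB
After move 3 (F'): F=WOGG U=WBRW R=GRRW D=YYYG L=OBOO
After move 4 (U): U=RWWB F=GRGG R=YBRW B=OBRB L=WOOO
After move 5 (F'): F=RGGG U=RWYR R=YBYW D=OOYG L=WBOW
Query 1: D[1] = O
Query 2: D[0] = O
Query 3: R[3] = W
Query 4: U[0] = R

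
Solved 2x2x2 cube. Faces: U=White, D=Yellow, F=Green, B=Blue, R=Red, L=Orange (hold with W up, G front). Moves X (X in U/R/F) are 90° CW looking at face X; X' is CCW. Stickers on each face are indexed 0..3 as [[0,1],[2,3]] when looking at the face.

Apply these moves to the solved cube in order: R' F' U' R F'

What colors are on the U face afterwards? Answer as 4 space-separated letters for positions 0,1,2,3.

After move 1 (R'): R=RRRR U=WBWB F=GWGW D=YGYG B=YBYB
After move 2 (F'): F=WWGG U=WBRR R=GRYR D=OOYG L=OBOW
After move 3 (U'): U=BRWR F=OBGG R=WWYR B=GRYB L=YBOW
After move 4 (R): R=YWRW U=BBWG F=OOGG D=OYYG B=RRRB
After move 5 (F'): F=OGOG U=BBYR R=YWOW D=BWYG L=YGOW
Query: U face = BBYR

Answer: B B Y R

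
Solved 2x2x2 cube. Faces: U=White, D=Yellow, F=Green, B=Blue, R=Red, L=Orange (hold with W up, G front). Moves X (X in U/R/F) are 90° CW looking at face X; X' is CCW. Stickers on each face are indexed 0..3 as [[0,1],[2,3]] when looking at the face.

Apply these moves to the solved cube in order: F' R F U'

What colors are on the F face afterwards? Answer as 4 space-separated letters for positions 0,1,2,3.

Answer: O O Y O

Derivation:
After move 1 (F'): F=GGGG U=WWRR R=YRYR D=OOYY L=OWOW
After move 2 (R): R=YYRR U=WGRG F=GOGY D=OBYB B=RBWB
After move 3 (F): F=GGYO U=WGWW R=RYGR D=RYYB L=OOOB
After move 4 (U'): U=GWWW F=OOYO R=GGGR B=RYWB L=RBOB
Query: F face = OOYO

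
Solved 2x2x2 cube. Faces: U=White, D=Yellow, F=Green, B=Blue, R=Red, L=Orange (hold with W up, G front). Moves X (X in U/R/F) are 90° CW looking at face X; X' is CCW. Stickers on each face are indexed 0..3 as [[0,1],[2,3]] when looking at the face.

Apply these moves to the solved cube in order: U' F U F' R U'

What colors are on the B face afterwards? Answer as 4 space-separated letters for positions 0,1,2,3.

After move 1 (U'): U=WWWW F=OOGG R=GGRR B=RRBB L=BBOO
After move 2 (F): F=GOGO U=WWOB R=WGWR D=RGYY L=BYOY
After move 3 (U): U=OWBW F=WGGO R=RRWR B=BYBB L=GOOY
After move 4 (F'): F=GOWG U=OWRW R=GRRR D=OYYY L=GWOB
After move 5 (R): R=RGRR U=OORG F=GYWY D=OBYB B=WYWB
After move 6 (U'): U=OGOR F=GWWY R=GYRR B=RGWB L=WYOB
Query: B face = RGWB

Answer: R G W B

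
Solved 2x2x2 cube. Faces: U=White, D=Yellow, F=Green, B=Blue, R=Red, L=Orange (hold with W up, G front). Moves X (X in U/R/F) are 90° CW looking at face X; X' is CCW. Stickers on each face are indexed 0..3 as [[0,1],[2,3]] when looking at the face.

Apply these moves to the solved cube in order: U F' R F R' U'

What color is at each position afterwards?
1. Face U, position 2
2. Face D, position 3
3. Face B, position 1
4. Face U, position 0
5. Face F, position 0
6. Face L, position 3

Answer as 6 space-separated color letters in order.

After move 1 (U): U=WWWW F=RRGG R=BBRR B=OOBB L=GGOO
After move 2 (F'): F=RGRG U=WWBR R=YBYR D=GOYY L=GWOW
After move 3 (R): R=YYRB U=WGBG F=RORY D=GBYO B=ROWB
After move 4 (F): F=RRYO U=WGWW R=BYGB D=RYYO L=GGOB
After move 5 (R'): R=YBBG U=WWWR F=RGYW D=RRYO B=OOYB
After move 6 (U'): U=WRWW F=GGYW R=RGBG B=YBYB L=OOOB
Query 1: U[2] = W
Query 2: D[3] = O
Query 3: B[1] = B
Query 4: U[0] = W
Query 5: F[0] = G
Query 6: L[3] = B

Answer: W O B W G B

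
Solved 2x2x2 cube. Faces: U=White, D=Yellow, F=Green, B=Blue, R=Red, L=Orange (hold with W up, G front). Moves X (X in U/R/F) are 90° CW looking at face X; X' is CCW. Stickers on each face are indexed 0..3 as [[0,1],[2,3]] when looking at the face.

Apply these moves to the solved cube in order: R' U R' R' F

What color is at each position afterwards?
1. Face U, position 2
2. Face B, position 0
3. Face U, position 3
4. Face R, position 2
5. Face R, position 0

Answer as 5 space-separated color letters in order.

After move 1 (R'): R=RRRR U=WBWB F=GWGW D=YGYG B=YBYB
After move 2 (U): U=WWBB F=RRGW R=YBRR B=OOYB L=GWOO
After move 3 (R'): R=BRYR U=WYBO F=RWGB D=YRYW B=GOGB
After move 4 (R'): R=RRBY U=WGBG F=RYGO D=YWYB B=WORB
After move 5 (F): F=GROY U=WGOW R=BRGY D=BRYB L=GYOW
Query 1: U[2] = O
Query 2: B[0] = W
Query 3: U[3] = W
Query 4: R[2] = G
Query 5: R[0] = B

Answer: O W W G B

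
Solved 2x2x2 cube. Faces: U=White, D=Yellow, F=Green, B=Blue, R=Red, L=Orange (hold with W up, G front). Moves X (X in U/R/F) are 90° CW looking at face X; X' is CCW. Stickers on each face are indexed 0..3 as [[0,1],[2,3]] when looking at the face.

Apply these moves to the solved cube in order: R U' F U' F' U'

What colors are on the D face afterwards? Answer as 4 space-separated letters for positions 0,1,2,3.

Answer: R B Y B

Derivation:
After move 1 (R): R=RRRR U=WGWG F=GYGY D=YBYB B=WBWB
After move 2 (U'): U=GGWW F=OOGY R=GYRR B=RRWB L=WBOO
After move 3 (F): F=GOYO U=GGOB R=WYWR D=RGYB L=WYOB
After move 4 (U'): U=GBGO F=WYYO R=GOWR B=WYWB L=RROB
After move 5 (F'): F=YOWY U=GBGW R=GORR D=RBYB L=ROOG
After move 6 (U'): U=BWGG F=ROWY R=YORR B=GOWB L=WYOG
Query: D face = RBYB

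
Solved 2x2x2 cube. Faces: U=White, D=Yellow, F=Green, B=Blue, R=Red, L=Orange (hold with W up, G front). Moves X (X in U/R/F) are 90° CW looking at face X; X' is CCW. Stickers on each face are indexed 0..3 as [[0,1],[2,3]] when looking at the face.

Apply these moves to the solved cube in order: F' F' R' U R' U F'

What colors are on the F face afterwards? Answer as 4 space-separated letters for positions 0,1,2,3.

After move 1 (F'): F=GGGG U=WWRR R=YRYR D=OOYY L=OWOW
After move 2 (F'): F=GGGG U=WWYY R=OROR D=WWYY L=OROR
After move 3 (R'): R=RROO U=WBYB F=GWGY D=WGYG B=YBWB
After move 4 (U): U=YWBB F=RRGY R=YBOO B=ORWB L=GWOR
After move 5 (R'): R=BOYO U=YWBO F=RWGB D=WRYY B=GRGB
After move 6 (U): U=BYOW F=BOGB R=GRYO B=GWGB L=RWOR
After move 7 (F'): F=OBBG U=BYGY R=RRWO D=WRYY L=RWOO
Query: F face = OBBG

Answer: O B B G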